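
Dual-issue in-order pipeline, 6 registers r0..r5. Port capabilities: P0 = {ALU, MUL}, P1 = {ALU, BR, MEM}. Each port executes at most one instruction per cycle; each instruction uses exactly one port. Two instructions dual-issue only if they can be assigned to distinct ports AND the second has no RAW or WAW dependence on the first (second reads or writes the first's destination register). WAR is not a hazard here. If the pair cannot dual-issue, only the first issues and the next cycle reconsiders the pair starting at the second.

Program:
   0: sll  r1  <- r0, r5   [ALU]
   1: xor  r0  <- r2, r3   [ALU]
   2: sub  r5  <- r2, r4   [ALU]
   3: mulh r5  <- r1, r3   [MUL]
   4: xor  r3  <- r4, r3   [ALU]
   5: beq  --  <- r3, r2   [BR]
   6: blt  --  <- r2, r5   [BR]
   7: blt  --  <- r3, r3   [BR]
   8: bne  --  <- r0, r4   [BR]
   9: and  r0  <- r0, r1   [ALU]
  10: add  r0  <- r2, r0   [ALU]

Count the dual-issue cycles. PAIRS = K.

PAIRS = 3

c0: i0/i1 sll.ALU+xor.ALU  pair
c1: i2 sub.ALU  WAW r5
c2: i3/i4 mulh.MUL+xor.ALU  pair
c3: i5 beq.BR  no-port BR/BR
c4: i6 blt.BR  no-port BR/BR
c5: i7 blt.BR  no-port BR/BR
c6: i8/i9 bne.BR+and.ALU  pair
c7: i10 add.ALU  tail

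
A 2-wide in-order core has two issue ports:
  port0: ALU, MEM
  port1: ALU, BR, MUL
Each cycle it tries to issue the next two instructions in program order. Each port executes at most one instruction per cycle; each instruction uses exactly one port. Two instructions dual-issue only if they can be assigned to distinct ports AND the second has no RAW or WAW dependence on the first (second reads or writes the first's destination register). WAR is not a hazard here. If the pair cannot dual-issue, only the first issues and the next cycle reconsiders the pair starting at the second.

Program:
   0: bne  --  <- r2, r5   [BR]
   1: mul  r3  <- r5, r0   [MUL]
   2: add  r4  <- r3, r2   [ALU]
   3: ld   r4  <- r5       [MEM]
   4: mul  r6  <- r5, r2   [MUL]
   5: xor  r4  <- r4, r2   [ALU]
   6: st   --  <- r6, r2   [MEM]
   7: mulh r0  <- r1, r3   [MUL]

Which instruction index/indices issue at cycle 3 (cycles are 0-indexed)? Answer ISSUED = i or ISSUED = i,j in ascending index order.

ISSUED = 3,4

t=0 i0:bne.BR ; no-port BR/MUL
t=1 i1:mul.MUL ; RAW r3
t=2 i2:add.ALU ; WAW r4
t=3 i3,i4:ld.MEM mul.MUL ; dual
t=4 i5,i6:xor.ALU st.MEM ; dual
t=5 i7:mulh.MUL ; tail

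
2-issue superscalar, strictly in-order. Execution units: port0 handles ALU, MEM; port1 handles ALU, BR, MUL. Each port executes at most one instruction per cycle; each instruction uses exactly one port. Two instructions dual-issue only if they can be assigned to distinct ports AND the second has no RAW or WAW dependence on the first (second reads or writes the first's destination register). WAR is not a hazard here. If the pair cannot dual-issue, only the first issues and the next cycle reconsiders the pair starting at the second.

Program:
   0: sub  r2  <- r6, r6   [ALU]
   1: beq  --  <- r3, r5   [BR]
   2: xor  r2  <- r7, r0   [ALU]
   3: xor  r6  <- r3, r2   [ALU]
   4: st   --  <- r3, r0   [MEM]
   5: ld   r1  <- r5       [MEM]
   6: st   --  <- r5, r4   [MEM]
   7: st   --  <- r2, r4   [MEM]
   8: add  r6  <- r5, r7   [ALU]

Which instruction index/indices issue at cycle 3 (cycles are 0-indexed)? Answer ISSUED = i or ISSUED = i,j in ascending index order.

ISSUED = 5

c0: i0/i1 sub.ALU;beq.BR  2-wide
c1: i2 xor.ALU  RAW r2
c2: i3/i4 xor.ALU;st.MEM  2-wide
c3: i5 ld.MEM  no-port MEM/MEM
c4: i6 st.MEM  no-port MEM/MEM
c5: i7/i8 st.MEM;add.ALU  2-wide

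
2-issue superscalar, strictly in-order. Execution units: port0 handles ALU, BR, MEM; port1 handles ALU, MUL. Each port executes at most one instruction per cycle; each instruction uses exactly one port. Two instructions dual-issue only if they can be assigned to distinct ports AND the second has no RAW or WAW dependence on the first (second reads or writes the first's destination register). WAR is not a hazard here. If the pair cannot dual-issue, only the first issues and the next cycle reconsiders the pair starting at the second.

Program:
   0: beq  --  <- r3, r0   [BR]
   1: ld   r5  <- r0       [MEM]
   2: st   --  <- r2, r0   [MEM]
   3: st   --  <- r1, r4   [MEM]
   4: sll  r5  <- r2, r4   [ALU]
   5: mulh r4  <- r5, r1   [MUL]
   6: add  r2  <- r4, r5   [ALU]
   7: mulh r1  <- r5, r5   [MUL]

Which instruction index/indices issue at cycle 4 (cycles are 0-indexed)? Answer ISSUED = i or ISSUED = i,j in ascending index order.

ISSUED = 5

[0] i0  beq.BR  -- no-port BR/MEM
[1] i1  ld.MEM  -- no-port MEM/MEM
[2] i2  st.MEM  -- no-port MEM/MEM
[3] i3,i4  st.MEM;sll.ALU  -- dual
[4] i5  mulh.MUL  -- RAW r4
[5] i6,i7  add.ALU;mulh.MUL  -- dual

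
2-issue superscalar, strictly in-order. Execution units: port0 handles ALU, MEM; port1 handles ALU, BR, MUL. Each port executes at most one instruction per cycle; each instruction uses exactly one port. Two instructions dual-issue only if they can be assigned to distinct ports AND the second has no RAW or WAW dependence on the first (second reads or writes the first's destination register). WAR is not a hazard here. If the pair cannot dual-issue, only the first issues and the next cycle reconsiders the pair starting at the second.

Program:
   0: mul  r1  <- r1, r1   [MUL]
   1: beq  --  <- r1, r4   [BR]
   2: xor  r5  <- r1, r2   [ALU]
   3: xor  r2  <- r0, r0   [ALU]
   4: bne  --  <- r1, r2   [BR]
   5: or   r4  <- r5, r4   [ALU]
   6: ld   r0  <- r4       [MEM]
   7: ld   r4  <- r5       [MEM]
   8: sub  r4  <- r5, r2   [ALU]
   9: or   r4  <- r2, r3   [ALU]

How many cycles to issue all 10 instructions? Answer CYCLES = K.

  cy0 -> i0 (mul) no-port MUL/BR
  cy1 -> i1,i2 (beq;xor) dual
  cy2 -> i3 (xor) RAW r2
  cy3 -> i4,i5 (bne;or) dual
  cy4 -> i6 (ld) no-port MEM/MEM
  cy5 -> i7 (ld) WAW r4
  cy6 -> i8 (sub) WAW r4
  cy7 -> i9 (or) tail

CYCLES = 8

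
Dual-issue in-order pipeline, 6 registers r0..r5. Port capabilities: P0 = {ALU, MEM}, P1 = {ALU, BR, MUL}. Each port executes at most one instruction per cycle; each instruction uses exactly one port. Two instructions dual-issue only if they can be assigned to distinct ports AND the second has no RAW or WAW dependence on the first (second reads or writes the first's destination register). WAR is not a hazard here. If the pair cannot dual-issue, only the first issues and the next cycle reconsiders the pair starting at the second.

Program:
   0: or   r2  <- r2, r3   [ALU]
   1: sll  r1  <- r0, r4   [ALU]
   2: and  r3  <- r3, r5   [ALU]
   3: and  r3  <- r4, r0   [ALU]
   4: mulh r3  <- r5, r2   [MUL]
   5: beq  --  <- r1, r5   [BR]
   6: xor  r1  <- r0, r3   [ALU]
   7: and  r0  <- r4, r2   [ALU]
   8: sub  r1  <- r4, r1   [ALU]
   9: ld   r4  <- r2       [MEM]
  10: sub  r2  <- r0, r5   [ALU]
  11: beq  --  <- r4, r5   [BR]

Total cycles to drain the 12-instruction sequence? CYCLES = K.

  cy0 -> i0/i1 (or;sll) pair
  cy1 -> i2 (and) WAW r3
  cy2 -> i3 (and) WAW r3
  cy3 -> i4 (mulh) no-port MUL/BR
  cy4 -> i5/i6 (beq;xor) pair
  cy5 -> i7/i8 (and;sub) pair
  cy6 -> i9/i10 (ld;sub) pair
  cy7 -> i11 (beq) tail

CYCLES = 8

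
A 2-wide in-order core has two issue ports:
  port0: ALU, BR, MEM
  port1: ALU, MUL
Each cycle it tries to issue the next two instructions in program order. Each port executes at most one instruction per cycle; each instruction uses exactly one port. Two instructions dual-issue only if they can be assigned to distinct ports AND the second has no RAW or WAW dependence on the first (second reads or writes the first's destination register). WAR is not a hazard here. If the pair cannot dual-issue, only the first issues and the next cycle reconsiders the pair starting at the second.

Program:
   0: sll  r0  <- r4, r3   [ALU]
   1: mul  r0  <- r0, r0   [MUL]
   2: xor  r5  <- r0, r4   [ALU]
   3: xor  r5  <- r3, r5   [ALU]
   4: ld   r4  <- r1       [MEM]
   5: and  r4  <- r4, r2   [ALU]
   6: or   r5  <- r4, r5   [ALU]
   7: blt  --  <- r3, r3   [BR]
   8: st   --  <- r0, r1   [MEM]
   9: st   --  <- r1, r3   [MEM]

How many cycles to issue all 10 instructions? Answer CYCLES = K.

c0: i0 sll  RAW+WAW r0
c1: i1 mul  RAW r0
c2: i2 xor  RAW+WAW r5
c3: i3&i4 xor;ld  pair
c4: i5 and  RAW r4
c5: i6&i7 or;blt  pair
c6: i8 st  no-port MEM/MEM
c7: i9 st  tail

CYCLES = 8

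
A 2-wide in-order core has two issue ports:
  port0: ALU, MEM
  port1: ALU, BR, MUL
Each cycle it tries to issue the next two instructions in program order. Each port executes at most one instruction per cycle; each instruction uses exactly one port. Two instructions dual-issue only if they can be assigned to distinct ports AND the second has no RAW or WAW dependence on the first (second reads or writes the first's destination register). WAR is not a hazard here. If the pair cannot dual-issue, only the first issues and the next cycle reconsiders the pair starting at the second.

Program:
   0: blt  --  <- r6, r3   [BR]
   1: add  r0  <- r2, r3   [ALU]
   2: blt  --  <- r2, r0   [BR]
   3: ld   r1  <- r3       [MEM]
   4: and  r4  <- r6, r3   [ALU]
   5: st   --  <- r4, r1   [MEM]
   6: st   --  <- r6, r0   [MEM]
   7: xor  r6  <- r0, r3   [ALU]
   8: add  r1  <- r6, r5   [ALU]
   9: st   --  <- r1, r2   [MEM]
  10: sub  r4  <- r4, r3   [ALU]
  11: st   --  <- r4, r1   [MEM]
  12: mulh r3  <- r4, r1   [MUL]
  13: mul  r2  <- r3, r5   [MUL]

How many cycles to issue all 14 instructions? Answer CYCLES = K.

[0] i0+i1  blt;add  -- dual
[1] i2+i3  blt;ld  -- dual
[2] i4  and  -- RAW r4
[3] i5  st  -- no-port MEM/MEM
[4] i6+i7  st;xor  -- dual
[5] i8  add  -- RAW r1
[6] i9+i10  st;sub  -- dual
[7] i11+i12  st;mulh  -- dual
[8] i13  mul  -- tail

CYCLES = 9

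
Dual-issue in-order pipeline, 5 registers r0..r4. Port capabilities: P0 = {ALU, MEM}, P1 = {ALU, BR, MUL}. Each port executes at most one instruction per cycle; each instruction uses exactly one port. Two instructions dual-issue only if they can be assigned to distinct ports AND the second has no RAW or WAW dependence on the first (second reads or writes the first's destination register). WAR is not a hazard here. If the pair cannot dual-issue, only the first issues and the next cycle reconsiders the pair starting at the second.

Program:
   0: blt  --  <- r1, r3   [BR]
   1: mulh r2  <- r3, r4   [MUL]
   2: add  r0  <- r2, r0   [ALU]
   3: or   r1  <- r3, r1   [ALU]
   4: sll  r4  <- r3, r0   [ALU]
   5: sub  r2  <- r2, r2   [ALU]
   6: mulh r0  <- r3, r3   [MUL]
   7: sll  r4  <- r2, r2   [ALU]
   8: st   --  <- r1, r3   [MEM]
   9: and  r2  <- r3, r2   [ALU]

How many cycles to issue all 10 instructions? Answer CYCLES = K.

[0] i0  blt.BR  -- no-port BR/MUL
[1] i1  mulh.MUL  -- RAW r2
[2] i2,i3  add.ALU or.ALU  -- dual
[3] i4,i5  sll.ALU sub.ALU  -- dual
[4] i6,i7  mulh.MUL sll.ALU  -- dual
[5] i8,i9  st.MEM and.ALU  -- dual

CYCLES = 6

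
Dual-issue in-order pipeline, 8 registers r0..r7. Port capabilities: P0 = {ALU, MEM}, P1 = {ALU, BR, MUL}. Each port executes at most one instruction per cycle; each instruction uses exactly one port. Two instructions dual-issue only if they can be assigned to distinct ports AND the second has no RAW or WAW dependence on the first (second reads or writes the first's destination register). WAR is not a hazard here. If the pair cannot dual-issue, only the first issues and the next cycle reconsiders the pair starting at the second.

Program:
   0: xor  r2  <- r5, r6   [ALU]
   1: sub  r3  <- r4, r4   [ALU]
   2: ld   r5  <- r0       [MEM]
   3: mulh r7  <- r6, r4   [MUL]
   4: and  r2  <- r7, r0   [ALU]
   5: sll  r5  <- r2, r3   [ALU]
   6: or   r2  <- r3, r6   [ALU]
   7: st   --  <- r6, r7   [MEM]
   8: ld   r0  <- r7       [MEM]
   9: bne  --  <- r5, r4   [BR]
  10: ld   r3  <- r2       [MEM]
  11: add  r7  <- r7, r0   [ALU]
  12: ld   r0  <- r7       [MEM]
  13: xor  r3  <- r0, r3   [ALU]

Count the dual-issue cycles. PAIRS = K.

PAIRS = 5

[0] i0&i1  xor.ALU+sub.ALU  -- pair
[1] i2&i3  ld.MEM+mulh.MUL  -- pair
[2] i4  and.ALU  -- RAW r2
[3] i5&i6  sll.ALU+or.ALU  -- pair
[4] i7  st.MEM  -- no-port MEM/MEM
[5] i8&i9  ld.MEM+bne.BR  -- pair
[6] i10&i11  ld.MEM+add.ALU  -- pair
[7] i12  ld.MEM  -- RAW r0
[8] i13  xor.ALU  -- tail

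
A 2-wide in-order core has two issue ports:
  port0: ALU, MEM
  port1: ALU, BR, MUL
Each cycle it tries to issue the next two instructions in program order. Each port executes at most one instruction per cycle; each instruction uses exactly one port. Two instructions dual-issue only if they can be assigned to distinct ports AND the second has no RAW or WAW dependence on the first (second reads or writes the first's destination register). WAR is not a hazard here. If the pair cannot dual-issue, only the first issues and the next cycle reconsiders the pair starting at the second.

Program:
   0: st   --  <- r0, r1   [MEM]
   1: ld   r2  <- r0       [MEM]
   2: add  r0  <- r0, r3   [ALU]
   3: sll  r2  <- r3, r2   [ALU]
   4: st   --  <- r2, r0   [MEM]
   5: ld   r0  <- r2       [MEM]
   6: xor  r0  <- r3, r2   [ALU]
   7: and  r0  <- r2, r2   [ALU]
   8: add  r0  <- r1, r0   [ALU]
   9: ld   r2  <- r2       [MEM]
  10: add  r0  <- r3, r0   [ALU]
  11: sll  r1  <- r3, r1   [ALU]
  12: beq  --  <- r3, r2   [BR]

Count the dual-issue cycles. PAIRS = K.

c0: i0 st.MEM  no-port MEM/MEM
c1: i1&i2 ld.MEM add.ALU  2-wide
c2: i3 sll.ALU  RAW r2
c3: i4 st.MEM  no-port MEM/MEM
c4: i5 ld.MEM  WAW r0
c5: i6 xor.ALU  WAW r0
c6: i7 and.ALU  RAW+WAW r0
c7: i8&i9 add.ALU ld.MEM  2-wide
c8: i10&i11 add.ALU sll.ALU  2-wide
c9: i12 beq.BR  tail

PAIRS = 3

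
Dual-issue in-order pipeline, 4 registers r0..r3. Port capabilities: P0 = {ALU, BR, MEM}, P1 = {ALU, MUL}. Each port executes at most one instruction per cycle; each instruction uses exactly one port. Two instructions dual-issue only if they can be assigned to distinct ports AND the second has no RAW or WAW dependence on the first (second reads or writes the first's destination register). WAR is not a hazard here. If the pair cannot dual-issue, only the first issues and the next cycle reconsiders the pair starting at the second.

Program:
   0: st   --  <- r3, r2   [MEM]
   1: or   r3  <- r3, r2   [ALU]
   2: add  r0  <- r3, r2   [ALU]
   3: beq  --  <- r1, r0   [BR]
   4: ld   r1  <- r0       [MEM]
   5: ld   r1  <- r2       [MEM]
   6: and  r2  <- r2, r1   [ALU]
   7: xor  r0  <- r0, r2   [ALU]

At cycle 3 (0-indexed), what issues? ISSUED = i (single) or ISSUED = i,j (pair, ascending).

0. st.MEM/or.ALU @i0/i1  | dual
1. add.ALU @i2  | RAW r0
2. beq.BR @i3  | no-port BR/MEM
3. ld.MEM @i4  | no-port MEM/MEM
4. ld.MEM @i5  | RAW r1
5. and.ALU @i6  | RAW r2
6. xor.ALU @i7  | tail

ISSUED = 4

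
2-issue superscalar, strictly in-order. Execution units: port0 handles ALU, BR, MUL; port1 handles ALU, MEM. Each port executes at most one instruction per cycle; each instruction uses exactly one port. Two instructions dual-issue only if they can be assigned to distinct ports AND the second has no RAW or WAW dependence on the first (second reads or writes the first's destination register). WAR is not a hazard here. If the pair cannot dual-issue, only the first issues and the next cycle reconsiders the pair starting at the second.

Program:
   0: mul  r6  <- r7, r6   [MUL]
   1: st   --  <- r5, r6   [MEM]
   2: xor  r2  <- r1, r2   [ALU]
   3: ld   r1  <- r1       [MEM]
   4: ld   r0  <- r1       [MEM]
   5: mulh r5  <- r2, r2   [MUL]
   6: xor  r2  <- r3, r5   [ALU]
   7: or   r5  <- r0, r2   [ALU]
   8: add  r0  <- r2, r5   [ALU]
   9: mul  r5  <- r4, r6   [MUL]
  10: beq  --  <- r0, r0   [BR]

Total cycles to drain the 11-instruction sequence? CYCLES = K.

  cy0 -> i0 (mul.MUL) RAW r6
  cy1 -> i1&i2 (st.MEM+xor.ALU) 2-wide
  cy2 -> i3 (ld.MEM) no-port MEM/MEM
  cy3 -> i4&i5 (ld.MEM+mulh.MUL) 2-wide
  cy4 -> i6 (xor.ALU) RAW r2
  cy5 -> i7 (or.ALU) RAW r5
  cy6 -> i8&i9 (add.ALU+mul.MUL) 2-wide
  cy7 -> i10 (beq.BR) tail

CYCLES = 8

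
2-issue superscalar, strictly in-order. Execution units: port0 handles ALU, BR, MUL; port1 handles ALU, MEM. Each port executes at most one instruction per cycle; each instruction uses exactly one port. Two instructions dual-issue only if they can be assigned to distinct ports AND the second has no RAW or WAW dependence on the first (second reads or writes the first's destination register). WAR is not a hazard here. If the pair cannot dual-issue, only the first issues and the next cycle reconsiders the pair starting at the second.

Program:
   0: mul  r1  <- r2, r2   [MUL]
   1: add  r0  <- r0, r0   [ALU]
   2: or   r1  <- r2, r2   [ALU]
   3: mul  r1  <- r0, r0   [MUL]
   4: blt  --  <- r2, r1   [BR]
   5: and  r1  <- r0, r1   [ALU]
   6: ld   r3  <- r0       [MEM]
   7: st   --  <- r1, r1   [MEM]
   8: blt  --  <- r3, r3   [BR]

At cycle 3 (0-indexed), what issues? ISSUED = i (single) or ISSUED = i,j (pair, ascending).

c0: i0+i1 mul;add  2-wide
c1: i2 or  WAW r1
c2: i3 mul  no-port MUL/BR
c3: i4+i5 blt;and  2-wide
c4: i6 ld  no-port MEM/MEM
c5: i7+i8 st;blt  2-wide

ISSUED = 4,5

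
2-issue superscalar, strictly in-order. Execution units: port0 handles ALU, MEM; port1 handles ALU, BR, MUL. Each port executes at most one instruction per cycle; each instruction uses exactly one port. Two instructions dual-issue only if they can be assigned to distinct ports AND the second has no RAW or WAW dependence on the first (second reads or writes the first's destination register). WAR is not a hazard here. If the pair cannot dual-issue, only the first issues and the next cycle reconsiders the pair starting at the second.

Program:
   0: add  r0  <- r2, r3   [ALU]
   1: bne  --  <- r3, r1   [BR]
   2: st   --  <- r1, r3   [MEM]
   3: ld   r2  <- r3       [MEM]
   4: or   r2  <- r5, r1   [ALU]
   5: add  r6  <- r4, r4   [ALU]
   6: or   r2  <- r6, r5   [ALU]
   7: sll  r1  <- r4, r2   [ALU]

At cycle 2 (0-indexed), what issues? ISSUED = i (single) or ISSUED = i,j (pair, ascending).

#0 head=0: add bne i0+i1 dual
#1 head=2: st i2 no-port MEM/MEM
#2 head=3: ld i3 WAW r2
#3 head=4: or add i4+i5 dual
#4 head=6: or i6 RAW r2
#5 head=7: sll i7 tail

ISSUED = 3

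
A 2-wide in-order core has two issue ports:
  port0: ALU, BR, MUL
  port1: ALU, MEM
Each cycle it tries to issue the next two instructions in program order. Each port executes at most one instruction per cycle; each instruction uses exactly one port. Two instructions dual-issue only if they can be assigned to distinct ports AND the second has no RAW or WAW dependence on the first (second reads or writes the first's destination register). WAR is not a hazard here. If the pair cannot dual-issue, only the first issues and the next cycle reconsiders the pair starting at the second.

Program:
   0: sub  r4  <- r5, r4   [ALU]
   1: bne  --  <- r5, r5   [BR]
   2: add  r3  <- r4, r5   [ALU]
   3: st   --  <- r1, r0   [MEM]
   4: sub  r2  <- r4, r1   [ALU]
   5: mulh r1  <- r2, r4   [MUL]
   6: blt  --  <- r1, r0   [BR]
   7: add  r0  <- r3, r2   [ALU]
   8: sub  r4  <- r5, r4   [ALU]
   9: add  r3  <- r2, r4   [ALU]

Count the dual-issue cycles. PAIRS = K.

PAIRS = 3

[0] i0&i1  sub.ALU bne.BR  -- dual
[1] i2&i3  add.ALU st.MEM  -- dual
[2] i4  sub.ALU  -- RAW r2
[3] i5  mulh.MUL  -- no-port MUL/BR
[4] i6&i7  blt.BR add.ALU  -- dual
[5] i8  sub.ALU  -- RAW r4
[6] i9  add.ALU  -- tail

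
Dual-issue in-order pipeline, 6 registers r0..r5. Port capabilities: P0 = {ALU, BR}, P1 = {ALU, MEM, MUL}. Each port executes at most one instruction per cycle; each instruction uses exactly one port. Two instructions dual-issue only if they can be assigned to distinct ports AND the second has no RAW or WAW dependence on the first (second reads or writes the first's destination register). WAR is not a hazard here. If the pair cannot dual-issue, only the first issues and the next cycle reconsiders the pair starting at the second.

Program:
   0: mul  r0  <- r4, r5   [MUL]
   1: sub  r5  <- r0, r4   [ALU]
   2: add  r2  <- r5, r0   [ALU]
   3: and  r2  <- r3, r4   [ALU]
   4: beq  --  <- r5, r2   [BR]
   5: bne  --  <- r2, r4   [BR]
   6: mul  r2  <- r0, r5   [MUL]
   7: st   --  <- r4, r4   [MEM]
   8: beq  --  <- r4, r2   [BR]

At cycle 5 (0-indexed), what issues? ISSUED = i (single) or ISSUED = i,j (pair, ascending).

[0] i0  mul.MUL  -- RAW r0
[1] i1  sub.ALU  -- RAW r5
[2] i2  add.ALU  -- WAW r2
[3] i3  and.ALU  -- RAW r2
[4] i4  beq.BR  -- no-port BR/BR
[5] i5,i6  bne.BR mul.MUL  -- dual
[6] i7,i8  st.MEM beq.BR  -- dual

ISSUED = 5,6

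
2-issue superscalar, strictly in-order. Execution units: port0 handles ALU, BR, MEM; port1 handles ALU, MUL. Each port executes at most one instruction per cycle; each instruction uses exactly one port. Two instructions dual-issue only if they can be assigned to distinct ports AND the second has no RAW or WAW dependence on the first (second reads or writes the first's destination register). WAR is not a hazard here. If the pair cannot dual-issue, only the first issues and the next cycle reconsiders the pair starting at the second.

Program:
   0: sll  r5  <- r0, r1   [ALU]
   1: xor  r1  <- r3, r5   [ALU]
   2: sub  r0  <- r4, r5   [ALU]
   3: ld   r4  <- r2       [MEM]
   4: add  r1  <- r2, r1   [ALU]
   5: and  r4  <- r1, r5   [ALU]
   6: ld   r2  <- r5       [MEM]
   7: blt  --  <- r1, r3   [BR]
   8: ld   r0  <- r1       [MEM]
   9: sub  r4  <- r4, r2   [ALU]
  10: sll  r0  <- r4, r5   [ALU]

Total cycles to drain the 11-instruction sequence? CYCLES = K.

CYCLES = 7

0. sll.ALU @i0  | RAW r5
1. xor.ALU/sub.ALU @i1&i2  | 2-wide
2. ld.MEM/add.ALU @i3&i4  | 2-wide
3. and.ALU/ld.MEM @i5&i6  | 2-wide
4. blt.BR @i7  | no-port BR/MEM
5. ld.MEM/sub.ALU @i8&i9  | 2-wide
6. sll.ALU @i10  | tail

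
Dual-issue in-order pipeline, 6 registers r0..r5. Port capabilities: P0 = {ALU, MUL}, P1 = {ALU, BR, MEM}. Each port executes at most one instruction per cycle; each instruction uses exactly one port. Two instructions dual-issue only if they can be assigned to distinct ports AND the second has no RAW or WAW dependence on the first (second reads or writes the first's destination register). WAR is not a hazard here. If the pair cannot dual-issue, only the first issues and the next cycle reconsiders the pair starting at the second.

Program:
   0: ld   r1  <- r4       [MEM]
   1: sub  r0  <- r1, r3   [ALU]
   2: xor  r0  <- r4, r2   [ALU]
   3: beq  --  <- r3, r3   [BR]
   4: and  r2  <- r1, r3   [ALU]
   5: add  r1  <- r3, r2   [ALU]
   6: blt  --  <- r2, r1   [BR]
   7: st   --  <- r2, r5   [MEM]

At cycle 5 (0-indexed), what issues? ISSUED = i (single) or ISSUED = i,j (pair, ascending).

c0: i0 ld.MEM  RAW r1
c1: i1 sub.ALU  WAW r0
c2: i2+i3 xor.ALU+beq.BR  pair
c3: i4 and.ALU  RAW r2
c4: i5 add.ALU  RAW r1
c5: i6 blt.BR  no-port BR/MEM
c6: i7 st.MEM  tail

ISSUED = 6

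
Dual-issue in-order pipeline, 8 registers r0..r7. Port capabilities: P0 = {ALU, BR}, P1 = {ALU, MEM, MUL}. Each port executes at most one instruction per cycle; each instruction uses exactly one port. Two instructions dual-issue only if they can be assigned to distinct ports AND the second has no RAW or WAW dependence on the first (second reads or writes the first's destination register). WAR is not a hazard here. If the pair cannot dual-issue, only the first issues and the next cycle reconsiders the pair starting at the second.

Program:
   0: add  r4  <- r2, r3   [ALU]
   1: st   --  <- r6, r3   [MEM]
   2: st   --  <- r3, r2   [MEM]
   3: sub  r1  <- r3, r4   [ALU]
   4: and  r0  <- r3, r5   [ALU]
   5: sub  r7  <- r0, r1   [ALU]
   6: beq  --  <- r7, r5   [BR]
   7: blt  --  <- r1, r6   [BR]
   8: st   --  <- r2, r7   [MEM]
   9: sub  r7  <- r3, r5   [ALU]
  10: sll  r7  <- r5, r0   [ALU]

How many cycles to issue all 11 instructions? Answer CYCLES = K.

0. add/st @i0+i1  | dual
1. st/sub @i2+i3  | dual
2. and @i4  | RAW r0
3. sub @i5  | RAW r7
4. beq @i6  | no-port BR/BR
5. blt/st @i7+i8  | dual
6. sub @i9  | WAW r7
7. sll @i10  | tail

CYCLES = 8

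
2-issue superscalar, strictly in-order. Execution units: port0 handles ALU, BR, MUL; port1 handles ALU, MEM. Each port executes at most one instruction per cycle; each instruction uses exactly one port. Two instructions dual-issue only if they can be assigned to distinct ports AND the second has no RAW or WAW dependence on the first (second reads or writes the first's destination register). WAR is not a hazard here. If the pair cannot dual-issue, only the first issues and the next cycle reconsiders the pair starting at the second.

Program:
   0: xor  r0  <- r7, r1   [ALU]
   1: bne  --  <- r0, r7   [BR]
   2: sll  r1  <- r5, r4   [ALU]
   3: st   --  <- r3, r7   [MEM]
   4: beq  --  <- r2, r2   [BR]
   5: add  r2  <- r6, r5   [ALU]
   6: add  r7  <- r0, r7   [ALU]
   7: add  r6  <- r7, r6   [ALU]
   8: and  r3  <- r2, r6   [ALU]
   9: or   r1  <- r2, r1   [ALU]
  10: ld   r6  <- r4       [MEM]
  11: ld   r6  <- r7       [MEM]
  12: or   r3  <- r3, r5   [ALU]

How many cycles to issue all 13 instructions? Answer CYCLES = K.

t=0 i0:xor.ALU ; RAW r0
t=1 i1+i2:bne.BR+sll.ALU ; dual
t=2 i3+i4:st.MEM+beq.BR ; dual
t=3 i5+i6:add.ALU+add.ALU ; dual
t=4 i7:add.ALU ; RAW r6
t=5 i8+i9:and.ALU+or.ALU ; dual
t=6 i10:ld.MEM ; no-port MEM/MEM
t=7 i11+i12:ld.MEM+or.ALU ; dual

CYCLES = 8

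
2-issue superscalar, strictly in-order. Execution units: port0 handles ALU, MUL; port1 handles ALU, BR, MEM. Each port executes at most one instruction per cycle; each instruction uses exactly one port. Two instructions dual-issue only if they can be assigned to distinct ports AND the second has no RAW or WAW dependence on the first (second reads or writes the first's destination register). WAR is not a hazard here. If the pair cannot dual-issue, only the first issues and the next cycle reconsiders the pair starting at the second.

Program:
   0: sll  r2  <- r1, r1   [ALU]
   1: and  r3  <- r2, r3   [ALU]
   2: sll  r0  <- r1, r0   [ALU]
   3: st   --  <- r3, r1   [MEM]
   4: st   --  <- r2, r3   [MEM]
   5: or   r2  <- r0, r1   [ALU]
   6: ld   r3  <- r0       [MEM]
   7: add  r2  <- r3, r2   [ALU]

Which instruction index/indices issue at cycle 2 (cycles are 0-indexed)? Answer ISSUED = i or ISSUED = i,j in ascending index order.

ISSUED = 3

0. sll.ALU @i0  | RAW r2
1. and.ALU+sll.ALU @i1,i2  | dual
2. st.MEM @i3  | no-port MEM/MEM
3. st.MEM+or.ALU @i4,i5  | dual
4. ld.MEM @i6  | RAW r3
5. add.ALU @i7  | tail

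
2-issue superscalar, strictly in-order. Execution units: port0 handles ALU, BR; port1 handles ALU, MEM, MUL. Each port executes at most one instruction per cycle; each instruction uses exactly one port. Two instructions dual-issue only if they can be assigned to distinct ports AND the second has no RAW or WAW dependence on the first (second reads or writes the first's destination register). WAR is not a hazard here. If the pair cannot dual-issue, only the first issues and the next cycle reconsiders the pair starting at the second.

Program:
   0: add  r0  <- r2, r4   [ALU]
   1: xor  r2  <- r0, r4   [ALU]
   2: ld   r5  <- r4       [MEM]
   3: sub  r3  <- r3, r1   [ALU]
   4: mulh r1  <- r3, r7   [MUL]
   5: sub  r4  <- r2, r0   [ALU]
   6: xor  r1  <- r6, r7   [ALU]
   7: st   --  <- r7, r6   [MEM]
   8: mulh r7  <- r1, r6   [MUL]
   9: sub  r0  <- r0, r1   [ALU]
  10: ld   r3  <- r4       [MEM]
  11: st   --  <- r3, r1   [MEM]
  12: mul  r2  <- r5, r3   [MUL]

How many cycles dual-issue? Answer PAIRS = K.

  cy0 -> i0 (add) RAW r0
  cy1 -> i1+i2 (xor/ld) pair
  cy2 -> i3 (sub) RAW r3
  cy3 -> i4+i5 (mulh/sub) pair
  cy4 -> i6+i7 (xor/st) pair
  cy5 -> i8+i9 (mulh/sub) pair
  cy6 -> i10 (ld) no-port MEM/MEM
  cy7 -> i11 (st) no-port MEM/MUL
  cy8 -> i12 (mul) tail

PAIRS = 4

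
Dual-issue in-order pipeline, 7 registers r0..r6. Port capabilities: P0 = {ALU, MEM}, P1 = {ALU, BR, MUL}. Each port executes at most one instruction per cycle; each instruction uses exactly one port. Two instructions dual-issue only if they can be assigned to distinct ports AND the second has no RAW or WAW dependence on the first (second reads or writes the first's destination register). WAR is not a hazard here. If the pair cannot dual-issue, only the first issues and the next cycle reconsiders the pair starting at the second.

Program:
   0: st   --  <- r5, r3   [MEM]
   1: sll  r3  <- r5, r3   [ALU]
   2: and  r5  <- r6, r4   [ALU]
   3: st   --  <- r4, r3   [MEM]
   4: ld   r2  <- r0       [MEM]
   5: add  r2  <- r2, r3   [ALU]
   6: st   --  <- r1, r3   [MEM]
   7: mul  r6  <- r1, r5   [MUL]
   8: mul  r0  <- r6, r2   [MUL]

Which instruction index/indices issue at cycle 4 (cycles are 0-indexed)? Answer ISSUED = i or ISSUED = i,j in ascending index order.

ISSUED = 7

  cy0 -> i0+i1 (st+sll) dual
  cy1 -> i2+i3 (and+st) dual
  cy2 -> i4 (ld) RAW+WAW r2
  cy3 -> i5+i6 (add+st) dual
  cy4 -> i7 (mul) no-port MUL/MUL
  cy5 -> i8 (mul) tail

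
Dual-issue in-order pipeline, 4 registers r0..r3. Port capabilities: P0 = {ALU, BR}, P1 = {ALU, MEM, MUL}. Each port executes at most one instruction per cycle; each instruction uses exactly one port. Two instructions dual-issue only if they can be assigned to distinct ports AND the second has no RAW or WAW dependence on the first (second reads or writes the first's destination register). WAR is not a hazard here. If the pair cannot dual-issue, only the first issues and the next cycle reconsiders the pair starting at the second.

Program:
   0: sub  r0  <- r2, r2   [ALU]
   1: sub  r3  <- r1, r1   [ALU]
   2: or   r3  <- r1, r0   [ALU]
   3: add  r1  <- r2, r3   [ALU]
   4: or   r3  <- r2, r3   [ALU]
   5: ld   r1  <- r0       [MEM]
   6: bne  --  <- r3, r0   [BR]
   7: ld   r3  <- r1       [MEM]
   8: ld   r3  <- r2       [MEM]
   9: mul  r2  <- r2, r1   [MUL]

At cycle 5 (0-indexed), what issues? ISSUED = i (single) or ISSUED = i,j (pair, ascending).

ISSUED = 8

#0 head=0: sub+sub i0&i1 2-wide
#1 head=2: or i2 RAW r3
#2 head=3: add+or i3&i4 2-wide
#3 head=5: ld+bne i5&i6 2-wide
#4 head=7: ld i7 no-port MEM/MEM
#5 head=8: ld i8 no-port MEM/MUL
#6 head=9: mul i9 tail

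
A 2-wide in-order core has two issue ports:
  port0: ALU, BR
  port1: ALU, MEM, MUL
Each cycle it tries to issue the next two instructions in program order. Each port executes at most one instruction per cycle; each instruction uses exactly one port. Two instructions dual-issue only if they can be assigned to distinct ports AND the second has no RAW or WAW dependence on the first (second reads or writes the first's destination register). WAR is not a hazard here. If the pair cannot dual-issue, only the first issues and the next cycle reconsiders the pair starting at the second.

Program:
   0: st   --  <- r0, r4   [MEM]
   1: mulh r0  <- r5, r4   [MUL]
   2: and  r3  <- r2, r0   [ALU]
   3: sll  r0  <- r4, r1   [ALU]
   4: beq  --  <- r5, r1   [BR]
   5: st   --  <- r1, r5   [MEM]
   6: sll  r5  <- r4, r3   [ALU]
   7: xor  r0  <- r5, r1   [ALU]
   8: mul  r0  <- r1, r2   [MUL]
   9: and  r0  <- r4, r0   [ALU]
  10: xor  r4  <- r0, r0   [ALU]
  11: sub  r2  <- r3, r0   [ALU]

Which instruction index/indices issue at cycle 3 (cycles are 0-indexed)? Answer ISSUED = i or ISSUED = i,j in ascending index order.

#0 head=0: st i0 no-port MEM/MUL
#1 head=1: mulh i1 RAW r0
#2 head=2: and+sll i2/i3 dual
#3 head=4: beq+st i4/i5 dual
#4 head=6: sll i6 RAW r5
#5 head=7: xor i7 WAW r0
#6 head=8: mul i8 RAW+WAW r0
#7 head=9: and i9 RAW r0
#8 head=10: xor+sub i10/i11 dual

ISSUED = 4,5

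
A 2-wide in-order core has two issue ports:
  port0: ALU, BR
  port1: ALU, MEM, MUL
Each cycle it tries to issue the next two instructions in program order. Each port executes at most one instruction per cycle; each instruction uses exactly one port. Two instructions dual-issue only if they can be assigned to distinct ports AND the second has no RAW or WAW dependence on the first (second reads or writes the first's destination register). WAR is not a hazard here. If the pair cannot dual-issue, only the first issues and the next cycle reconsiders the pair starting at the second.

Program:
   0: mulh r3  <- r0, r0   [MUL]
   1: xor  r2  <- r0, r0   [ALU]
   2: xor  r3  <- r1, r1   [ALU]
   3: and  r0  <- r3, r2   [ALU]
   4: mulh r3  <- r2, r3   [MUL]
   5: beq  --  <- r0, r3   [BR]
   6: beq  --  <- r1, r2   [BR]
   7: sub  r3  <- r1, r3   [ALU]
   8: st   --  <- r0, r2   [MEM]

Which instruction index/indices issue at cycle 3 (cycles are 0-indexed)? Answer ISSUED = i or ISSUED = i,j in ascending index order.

ISSUED = 5

c0: i0&i1 mulh.MUL+xor.ALU  2-wide
c1: i2 xor.ALU  RAW r3
c2: i3&i4 and.ALU+mulh.MUL  2-wide
c3: i5 beq.BR  no-port BR/BR
c4: i6&i7 beq.BR+sub.ALU  2-wide
c5: i8 st.MEM  tail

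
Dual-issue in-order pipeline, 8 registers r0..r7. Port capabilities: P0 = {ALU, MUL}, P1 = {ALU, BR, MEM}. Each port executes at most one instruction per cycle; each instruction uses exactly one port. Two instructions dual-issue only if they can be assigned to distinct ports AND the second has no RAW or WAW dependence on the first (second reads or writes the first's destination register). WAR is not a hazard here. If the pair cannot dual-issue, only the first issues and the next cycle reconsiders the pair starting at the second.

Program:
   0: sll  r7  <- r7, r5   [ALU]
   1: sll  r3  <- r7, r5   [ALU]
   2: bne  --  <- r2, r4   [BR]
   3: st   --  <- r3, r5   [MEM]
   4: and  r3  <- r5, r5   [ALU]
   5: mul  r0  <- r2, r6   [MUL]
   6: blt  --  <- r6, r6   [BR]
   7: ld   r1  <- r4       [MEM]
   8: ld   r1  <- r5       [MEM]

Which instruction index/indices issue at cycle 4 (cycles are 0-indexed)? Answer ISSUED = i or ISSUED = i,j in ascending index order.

ISSUED = 7

#0 head=0: sll i0 RAW r7
#1 head=1: sll/bne i1&i2 dual
#2 head=3: st/and i3&i4 dual
#3 head=5: mul/blt i5&i6 dual
#4 head=7: ld i7 no-port MEM/MEM
#5 head=8: ld i8 tail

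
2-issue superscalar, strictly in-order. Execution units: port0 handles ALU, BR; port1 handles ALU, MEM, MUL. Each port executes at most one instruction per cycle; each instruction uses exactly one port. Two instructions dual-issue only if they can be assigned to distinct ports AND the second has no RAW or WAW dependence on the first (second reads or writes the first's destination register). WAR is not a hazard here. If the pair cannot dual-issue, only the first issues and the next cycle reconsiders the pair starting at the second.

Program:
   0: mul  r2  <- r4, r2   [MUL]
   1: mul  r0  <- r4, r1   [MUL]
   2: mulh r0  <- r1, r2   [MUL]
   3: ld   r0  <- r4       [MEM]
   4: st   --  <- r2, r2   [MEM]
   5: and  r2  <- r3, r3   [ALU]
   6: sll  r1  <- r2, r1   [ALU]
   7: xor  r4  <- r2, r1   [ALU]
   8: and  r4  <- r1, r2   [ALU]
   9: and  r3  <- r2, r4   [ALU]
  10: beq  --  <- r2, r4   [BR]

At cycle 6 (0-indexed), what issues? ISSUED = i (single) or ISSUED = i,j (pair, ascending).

ISSUED = 7

t=0 i0:mul.MUL ; no-port MUL/MUL
t=1 i1:mul.MUL ; no-port MUL/MUL
t=2 i2:mulh.MUL ; no-port MUL/MEM
t=3 i3:ld.MEM ; no-port MEM/MEM
t=4 i4,i5:st.MEM+and.ALU ; dual
t=5 i6:sll.ALU ; RAW r1
t=6 i7:xor.ALU ; WAW r4
t=7 i8:and.ALU ; RAW r4
t=8 i9,i10:and.ALU+beq.BR ; dual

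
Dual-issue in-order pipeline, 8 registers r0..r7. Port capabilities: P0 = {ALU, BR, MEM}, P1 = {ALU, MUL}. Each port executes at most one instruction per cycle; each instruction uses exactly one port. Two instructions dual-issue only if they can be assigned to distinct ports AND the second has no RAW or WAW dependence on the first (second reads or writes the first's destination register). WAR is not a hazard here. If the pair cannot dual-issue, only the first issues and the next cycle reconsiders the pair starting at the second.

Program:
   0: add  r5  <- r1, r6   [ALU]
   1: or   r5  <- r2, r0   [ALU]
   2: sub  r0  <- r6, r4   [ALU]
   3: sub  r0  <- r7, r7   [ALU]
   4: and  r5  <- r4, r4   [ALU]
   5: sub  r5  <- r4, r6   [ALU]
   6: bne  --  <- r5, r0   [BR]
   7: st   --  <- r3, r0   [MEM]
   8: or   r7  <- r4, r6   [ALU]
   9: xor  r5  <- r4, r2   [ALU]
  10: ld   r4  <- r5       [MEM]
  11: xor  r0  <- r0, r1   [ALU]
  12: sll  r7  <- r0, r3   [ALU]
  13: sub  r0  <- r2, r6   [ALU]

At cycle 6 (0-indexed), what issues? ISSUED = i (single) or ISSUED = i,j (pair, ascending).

ISSUED = 9

t=0 i0:add ; WAW r5
t=1 i1/i2:or/sub ; dual
t=2 i3/i4:sub/and ; dual
t=3 i5:sub ; RAW r5
t=4 i6:bne ; no-port BR/MEM
t=5 i7/i8:st/or ; dual
t=6 i9:xor ; RAW r5
t=7 i10/i11:ld/xor ; dual
t=8 i12/i13:sll/sub ; dual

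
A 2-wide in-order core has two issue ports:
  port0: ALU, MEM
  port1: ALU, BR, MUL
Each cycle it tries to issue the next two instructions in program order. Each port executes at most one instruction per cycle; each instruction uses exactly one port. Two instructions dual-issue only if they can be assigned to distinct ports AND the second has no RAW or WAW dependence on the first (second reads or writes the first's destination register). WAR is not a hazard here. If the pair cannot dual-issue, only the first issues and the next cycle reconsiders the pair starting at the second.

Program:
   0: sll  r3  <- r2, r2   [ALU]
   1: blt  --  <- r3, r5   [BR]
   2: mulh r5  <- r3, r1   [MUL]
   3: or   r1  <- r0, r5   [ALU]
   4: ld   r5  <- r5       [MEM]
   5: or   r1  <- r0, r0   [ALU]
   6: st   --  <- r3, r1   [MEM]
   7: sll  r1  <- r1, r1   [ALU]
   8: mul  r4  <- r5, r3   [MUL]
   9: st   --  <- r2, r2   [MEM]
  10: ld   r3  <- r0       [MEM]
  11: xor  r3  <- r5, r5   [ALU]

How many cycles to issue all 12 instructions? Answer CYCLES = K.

CYCLES = 9

[0] i0  sll  -- RAW r3
[1] i1  blt  -- no-port BR/MUL
[2] i2  mulh  -- RAW r5
[3] i3/i4  or/ld  -- 2-wide
[4] i5  or  -- RAW r1
[5] i6/i7  st/sll  -- 2-wide
[6] i8/i9  mul/st  -- 2-wide
[7] i10  ld  -- WAW r3
[8] i11  xor  -- tail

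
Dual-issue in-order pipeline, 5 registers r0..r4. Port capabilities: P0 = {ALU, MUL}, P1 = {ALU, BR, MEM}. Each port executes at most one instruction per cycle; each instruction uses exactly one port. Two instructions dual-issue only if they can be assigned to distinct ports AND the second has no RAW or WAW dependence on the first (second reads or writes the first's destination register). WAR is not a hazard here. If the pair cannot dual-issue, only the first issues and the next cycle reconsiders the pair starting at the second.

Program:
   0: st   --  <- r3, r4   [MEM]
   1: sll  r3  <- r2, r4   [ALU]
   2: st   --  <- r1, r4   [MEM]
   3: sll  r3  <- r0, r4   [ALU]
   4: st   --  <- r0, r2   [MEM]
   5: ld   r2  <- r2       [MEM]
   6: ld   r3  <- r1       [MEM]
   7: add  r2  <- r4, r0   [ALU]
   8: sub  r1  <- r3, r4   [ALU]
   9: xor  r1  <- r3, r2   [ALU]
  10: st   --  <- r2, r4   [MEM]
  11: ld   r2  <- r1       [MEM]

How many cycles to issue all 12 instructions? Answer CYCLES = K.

#0 head=0: st.MEM+sll.ALU i0&i1 dual
#1 head=2: st.MEM+sll.ALU i2&i3 dual
#2 head=4: st.MEM i4 no-port MEM/MEM
#3 head=5: ld.MEM i5 no-port MEM/MEM
#4 head=6: ld.MEM+add.ALU i6&i7 dual
#5 head=8: sub.ALU i8 WAW r1
#6 head=9: xor.ALU+st.MEM i9&i10 dual
#7 head=11: ld.MEM i11 tail

CYCLES = 8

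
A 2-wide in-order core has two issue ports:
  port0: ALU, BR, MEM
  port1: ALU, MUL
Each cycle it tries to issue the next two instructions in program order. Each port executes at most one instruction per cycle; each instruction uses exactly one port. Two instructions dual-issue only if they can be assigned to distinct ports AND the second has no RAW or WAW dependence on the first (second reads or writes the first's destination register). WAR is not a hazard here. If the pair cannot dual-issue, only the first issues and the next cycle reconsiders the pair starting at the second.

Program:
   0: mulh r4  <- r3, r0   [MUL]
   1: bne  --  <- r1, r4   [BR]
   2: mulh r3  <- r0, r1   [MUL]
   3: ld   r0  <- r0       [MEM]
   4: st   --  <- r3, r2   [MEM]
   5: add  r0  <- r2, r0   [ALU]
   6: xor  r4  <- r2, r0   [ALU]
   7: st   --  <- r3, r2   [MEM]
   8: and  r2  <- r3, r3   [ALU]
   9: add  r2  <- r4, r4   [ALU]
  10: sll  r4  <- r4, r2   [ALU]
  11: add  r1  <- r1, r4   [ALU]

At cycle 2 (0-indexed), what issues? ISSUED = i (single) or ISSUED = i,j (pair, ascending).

ISSUED = 3

  cy0 -> i0 (mulh) RAW r4
  cy1 -> i1+i2 (bne/mulh) dual
  cy2 -> i3 (ld) no-port MEM/MEM
  cy3 -> i4+i5 (st/add) dual
  cy4 -> i6+i7 (xor/st) dual
  cy5 -> i8 (and) WAW r2
  cy6 -> i9 (add) RAW r2
  cy7 -> i10 (sll) RAW r4
  cy8 -> i11 (add) tail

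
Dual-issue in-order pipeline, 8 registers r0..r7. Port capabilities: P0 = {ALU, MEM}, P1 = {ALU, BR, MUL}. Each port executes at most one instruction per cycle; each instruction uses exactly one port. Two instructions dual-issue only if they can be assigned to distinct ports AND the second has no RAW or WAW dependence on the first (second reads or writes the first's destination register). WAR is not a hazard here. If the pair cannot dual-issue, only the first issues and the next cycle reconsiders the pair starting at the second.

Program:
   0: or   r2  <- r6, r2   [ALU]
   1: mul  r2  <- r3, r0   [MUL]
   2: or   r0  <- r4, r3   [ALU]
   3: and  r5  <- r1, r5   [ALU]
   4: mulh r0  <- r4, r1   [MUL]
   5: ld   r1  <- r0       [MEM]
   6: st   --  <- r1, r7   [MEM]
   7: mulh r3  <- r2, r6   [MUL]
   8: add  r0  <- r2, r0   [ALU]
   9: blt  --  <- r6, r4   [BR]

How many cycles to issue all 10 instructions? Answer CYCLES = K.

CYCLES = 6

c0: i0 or.ALU  WAW r2
c1: i1,i2 mul.MUL+or.ALU  dual
c2: i3,i4 and.ALU+mulh.MUL  dual
c3: i5 ld.MEM  no-port MEM/MEM
c4: i6,i7 st.MEM+mulh.MUL  dual
c5: i8,i9 add.ALU+blt.BR  dual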